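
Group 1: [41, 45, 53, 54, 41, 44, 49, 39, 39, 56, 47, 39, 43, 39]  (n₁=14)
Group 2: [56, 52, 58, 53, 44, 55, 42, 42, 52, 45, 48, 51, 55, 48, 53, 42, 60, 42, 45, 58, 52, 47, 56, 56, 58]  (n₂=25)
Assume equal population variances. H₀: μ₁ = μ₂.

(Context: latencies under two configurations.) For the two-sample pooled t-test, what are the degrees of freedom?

df = n₁ + n₂ − 2 = 14 + 25 − 2 = 37

degrees of freedom = 37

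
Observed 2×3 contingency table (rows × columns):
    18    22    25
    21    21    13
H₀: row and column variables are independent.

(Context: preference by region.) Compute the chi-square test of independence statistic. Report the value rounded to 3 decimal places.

Row totals [65, 55], col totals [39, 43, 38], n=120
χ² = (18−21.12)²/21.12 + (22−23.29)²/23.29 + (25−20.58)²/20.58 + (21−17.88)²/17.88 + (21−19.71)²/19.71 + (13−17.42)²/17.42 = 3.2326
df = 2

test statistic = 3.233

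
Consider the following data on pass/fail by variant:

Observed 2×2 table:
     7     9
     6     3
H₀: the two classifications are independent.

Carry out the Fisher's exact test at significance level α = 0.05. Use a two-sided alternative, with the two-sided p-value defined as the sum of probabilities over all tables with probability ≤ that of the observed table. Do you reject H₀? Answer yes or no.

Margins: r₁=16, r₂=9, c₁=13, c₂=12, n=25
p_obs = C(16,7)·C(9,6)/C(25,13); sum pmf over tables with pmf ≤ p_obs
p-value (two-sided) = 0.41098
At α=0.05: p ≥ α → fail to reject H₀

reject H₀: no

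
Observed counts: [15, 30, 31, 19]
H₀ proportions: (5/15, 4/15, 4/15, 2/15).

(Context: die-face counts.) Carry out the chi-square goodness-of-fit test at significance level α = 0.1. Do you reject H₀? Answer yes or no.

reject H₀: yes

n = 95; E_i = n·p_i = [31.67, 25.33, 25.33, 12.67]
χ² = (15−31.67)²/31.67 + (30−25.33)²/25.33 + (31−25.33)²/25.33 + (19−12.67)²/12.67 = 14.0658
df = 3
p-value (upper-tail) = 0.00282
At α=0.1: p < α → reject H₀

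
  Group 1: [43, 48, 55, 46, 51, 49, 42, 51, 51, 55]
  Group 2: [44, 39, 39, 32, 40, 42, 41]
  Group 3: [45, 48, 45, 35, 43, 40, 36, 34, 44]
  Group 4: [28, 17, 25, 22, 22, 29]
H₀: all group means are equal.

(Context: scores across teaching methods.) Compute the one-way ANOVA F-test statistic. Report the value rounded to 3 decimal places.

Group means [49.10, 39.57, 41.11, 23.83], grand mean 40.031
SSB = Σnᵢ(x̄ᵢ−x̄)² = 2408.632; SSW = ΣΣ(x−x̄ᵢ)² = 568.337
MSB = 2408.632/3 = 802.8774; MSW = 568.337/28 = 20.2977
F = MSB/MSW = 39.5550
df = (3, 28)

test statistic = 39.555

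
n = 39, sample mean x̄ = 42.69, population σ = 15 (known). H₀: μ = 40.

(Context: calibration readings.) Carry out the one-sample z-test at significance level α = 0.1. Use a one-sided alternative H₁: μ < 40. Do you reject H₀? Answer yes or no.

SE = σ/√n = 15/√39 = 2.4019
z = (x̄−μ₀)/SE = (42.69−40)/2.4019 = 1.1199
p-value (one-sided, H₁ less) = 0.86863
At α=0.1: p ≥ α → fail to reject H₀

reject H₀: no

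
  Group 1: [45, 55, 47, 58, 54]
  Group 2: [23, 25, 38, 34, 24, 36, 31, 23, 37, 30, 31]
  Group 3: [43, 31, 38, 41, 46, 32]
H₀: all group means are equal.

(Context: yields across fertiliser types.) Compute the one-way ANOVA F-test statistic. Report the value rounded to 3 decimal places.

test statistic = 24.388

Group means [51.80, 30.18, 38.50], grand mean 37.364
SSB = Σnᵢ(x̄ᵢ−x̄)² = 1617.155; SSW = ΣΣ(x−x̄ᵢ)² = 629.936
MSB = 1617.155/2 = 808.5773; MSW = 629.936/19 = 33.1545
F = MSB/MSW = 24.3881
df = (2, 19)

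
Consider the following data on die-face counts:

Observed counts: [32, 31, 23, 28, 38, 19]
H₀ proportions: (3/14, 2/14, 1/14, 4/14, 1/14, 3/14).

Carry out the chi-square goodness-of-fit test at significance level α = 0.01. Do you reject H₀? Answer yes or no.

n = 171; E_i = n·p_i = [36.64, 24.43, 12.21, 48.86, 12.21, 36.64]
χ² = (32−36.64)²/36.64 + (31−24.43)²/24.43 + (23−12.21)²/12.21 + (28−48.86)²/48.86 + (38−12.21)²/12.21 + (19−36.64)²/36.64 = 83.7154
df = 5
p-value (upper-tail) = 0.00000
At α=0.01: p < α → reject H₀

reject H₀: yes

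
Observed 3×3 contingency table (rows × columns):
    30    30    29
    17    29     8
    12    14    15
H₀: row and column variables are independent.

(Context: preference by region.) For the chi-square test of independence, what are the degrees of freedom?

degrees of freedom = 4

df = (r−1)(c−1) = (3−1)·(3−1) = 4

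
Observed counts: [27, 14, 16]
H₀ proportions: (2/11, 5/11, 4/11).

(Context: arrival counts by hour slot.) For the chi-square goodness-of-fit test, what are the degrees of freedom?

degrees of freedom = 2

df = k − 1 = 3 − 1 = 2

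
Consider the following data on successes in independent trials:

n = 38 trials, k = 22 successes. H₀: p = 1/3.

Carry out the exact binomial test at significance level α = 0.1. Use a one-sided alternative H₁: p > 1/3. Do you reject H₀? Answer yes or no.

Exact binomial: n=38, k=22, p₀=1/3=0.3333
P(X≥22) from Σ C(n,i)·p₀^i·(1−p₀)^(n−i)
p-value (one-sided, H₁ greater) = 0.00161
At α=0.1: p < α → reject H₀

reject H₀: yes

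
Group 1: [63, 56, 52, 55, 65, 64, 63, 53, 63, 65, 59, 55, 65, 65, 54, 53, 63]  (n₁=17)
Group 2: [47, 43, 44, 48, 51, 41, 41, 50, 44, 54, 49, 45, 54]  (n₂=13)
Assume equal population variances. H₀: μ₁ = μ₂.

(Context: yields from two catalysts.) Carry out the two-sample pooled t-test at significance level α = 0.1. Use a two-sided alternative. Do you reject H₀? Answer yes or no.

reject H₀: yes

x̄₁=59.588, s₁=5.087, n₁=17
x̄₂=47.000, s₂=4.453, n₂=13
s_p² = [16·5.087² + 12·4.453²]/28 = 23.2899
SE = √(s_p²·(1/17+1/13)) = 1.7781
t = (59.588−47.000)/1.7781 = 7.0797
df = 28
p-value (two-sided) = 0.00000
At α=0.1: p < α → reject H₀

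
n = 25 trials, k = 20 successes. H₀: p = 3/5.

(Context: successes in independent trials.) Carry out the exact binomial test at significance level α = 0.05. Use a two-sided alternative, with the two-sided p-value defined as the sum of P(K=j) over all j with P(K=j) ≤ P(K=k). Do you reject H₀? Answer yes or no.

reject H₀: yes

Exact binomial: n=25, k=20, p₀=3/5=0.6000
P(X=j) = C(n,j)·p₀^j·(1−p₀)^(n−j); p = Σ P(X=j) over j with P(X=j) ≤ P(X=20)
p-value (two-sided) = 0.04253
At α=0.05: p < α → reject H₀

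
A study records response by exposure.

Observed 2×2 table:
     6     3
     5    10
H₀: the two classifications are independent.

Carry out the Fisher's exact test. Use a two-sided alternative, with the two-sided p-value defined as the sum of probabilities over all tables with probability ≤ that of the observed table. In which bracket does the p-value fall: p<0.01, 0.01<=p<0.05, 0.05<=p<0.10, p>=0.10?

Margins: r₁=9, r₂=15, c₁=11, c₂=13, n=24
p_obs = C(9,6)·C(15,5)/C(24,11); sum pmf over tables with pmf ≤ p_obs
p-value (two-sided) = 0.20598
→ bracket: p>=0.10

p-value bracket: p>=0.10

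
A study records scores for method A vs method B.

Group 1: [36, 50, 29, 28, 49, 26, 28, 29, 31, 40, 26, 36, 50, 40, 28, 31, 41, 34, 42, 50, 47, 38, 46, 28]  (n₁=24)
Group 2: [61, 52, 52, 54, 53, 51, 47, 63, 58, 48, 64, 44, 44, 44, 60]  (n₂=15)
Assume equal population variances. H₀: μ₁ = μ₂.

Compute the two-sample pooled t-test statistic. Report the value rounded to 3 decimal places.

test statistic = -6.195

x̄₁=36.792, s₁=8.516, n₁=24
x̄₂=53.000, s₂=6.918, n₂=15
s_p² = [23·8.516² + 14·6.918²]/37 = 63.1881
SE = √(s_p²·(1/24+1/15)) = 2.6164
t = (36.792−53.000)/2.6164 = -6.1950
df = 37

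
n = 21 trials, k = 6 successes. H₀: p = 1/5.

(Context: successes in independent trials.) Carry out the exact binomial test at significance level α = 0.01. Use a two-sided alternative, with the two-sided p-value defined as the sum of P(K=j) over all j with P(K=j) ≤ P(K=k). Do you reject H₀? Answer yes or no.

Exact binomial: n=21, k=6, p₀=1/5=0.2000
P(X=j) = C(n,j)·p₀^j·(1−p₀)^(n−j); p = Σ P(X=j) over j with P(X=j) ≤ P(X=6)
p-value (two-sided) = 0.40941
At α=0.01: p ≥ α → fail to reject H₀

reject H₀: no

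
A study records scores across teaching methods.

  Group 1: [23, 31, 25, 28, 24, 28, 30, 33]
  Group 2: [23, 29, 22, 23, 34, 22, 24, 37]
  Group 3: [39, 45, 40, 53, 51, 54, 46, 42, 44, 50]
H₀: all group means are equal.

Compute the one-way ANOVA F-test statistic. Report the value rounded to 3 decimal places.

test statistic = 44.110

Group means [27.75, 26.75, 46.40], grand mean 34.615
SSB = Σnᵢ(x̄ᵢ−x̄)² = 2260.754; SSW = ΣΣ(x−x̄ᵢ)² = 589.400
MSB = 2260.754/2 = 1130.3769; MSW = 589.400/23 = 25.6261
F = MSB/MSW = 44.1104
df = (2, 23)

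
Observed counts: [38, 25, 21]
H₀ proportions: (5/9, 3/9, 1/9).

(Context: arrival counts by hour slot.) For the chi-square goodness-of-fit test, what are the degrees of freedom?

df = k − 1 = 3 − 1 = 2

degrees of freedom = 2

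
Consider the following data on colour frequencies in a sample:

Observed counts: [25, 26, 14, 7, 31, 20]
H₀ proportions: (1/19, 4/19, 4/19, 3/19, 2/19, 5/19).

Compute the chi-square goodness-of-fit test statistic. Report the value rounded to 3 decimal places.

test statistic = 96.324

n = 123; E_i = n·p_i = [6.47, 25.89, 25.89, 19.42, 12.95, 32.37]
χ² = (25−6.47)²/6.47 + (26−25.89)²/25.89 + (14−25.89)²/25.89 + (7−19.42)²/19.42 + (31−12.95)²/12.95 + (20−32.37)²/32.37 = 96.3238
df = 5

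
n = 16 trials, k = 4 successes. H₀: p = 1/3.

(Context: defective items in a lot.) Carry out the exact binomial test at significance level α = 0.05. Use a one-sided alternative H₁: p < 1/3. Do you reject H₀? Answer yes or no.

Exact binomial: n=16, k=4, p₀=1/3=0.3333
P(X≤4) from Σ C(n,i)·p₀^i·(1−p₀)^(n−i)
p-value (one-sided, H₁ less) = 0.33912
At α=0.05: p ≥ α → fail to reject H₀

reject H₀: no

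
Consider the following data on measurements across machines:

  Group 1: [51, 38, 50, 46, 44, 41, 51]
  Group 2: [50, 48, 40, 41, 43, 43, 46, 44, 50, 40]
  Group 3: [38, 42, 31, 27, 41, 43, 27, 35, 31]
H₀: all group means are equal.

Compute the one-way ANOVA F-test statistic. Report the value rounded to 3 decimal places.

test statistic = 11.380

Group means [45.86, 44.50, 35.00], grand mean 41.577
SSB = Σnᵢ(x̄ᵢ−x̄)² = 602.989; SSW = ΣΣ(x−x̄ᵢ)² = 609.357
MSB = 602.989/2 = 301.4945; MSW = 609.357/23 = 26.4938
F = MSB/MSW = 11.3798
df = (2, 23)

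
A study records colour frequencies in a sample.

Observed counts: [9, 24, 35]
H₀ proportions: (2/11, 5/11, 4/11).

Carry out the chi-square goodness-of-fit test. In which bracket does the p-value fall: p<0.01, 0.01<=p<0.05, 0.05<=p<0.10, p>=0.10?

n = 68; E_i = n·p_i = [12.36, 30.91, 24.73]
χ² = (9−12.36)²/12.36 + (24−30.91)²/30.91 + (35−24.73)²/24.73 = 6.7272
df = 2
p-value (upper-tail) = 0.03461
→ bracket: 0.01<=p<0.05

p-value bracket: 0.01<=p<0.05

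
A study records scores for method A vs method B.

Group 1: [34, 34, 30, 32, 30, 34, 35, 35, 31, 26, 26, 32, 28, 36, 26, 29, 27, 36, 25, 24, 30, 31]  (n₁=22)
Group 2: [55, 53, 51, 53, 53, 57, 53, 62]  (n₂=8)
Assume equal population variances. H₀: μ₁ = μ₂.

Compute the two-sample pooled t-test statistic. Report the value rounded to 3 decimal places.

x̄₁=30.500, s₁=3.764, n₁=22
x̄₂=54.625, s₂=3.462, n₂=8
s_p² = [21·3.764² + 7·3.462²]/28 = 13.6205
SE = √(s_p²·(1/22+1/8)) = 1.5237
t = (30.500−54.625)/1.5237 = -15.8331
df = 28

test statistic = -15.833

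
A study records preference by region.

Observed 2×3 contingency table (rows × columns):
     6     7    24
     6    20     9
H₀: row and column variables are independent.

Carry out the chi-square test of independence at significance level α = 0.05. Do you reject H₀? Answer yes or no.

reject H₀: yes

Row totals [37, 35], col totals [12, 27, 33], n=72
χ² = (6−6.17)²/6.17 + (7−13.88)²/13.88 + (24−16.96)²/16.96 + (6−5.83)²/5.83 + (20−13.12)²/13.12 + (9−16.04)²/16.04 = 13.0319
df = 2
p-value (upper-tail) = 0.00148
At α=0.05: p < α → reject H₀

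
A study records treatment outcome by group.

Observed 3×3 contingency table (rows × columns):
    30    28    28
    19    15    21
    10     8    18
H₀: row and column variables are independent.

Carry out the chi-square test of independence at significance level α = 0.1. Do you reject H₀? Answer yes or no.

reject H₀: no

Row totals [86, 55, 36], col totals [59, 51, 67], n=177
χ² = (30−28.67)²/28.67 + (28−24.78)²/24.78 + (28−32.55)²/32.55 + (19−18.33)²/18.33 + (15−15.85)²/15.85 + (21−20.82)²/20.82 + (10−12.00)²/12.00 + (8−10.37)²/10.37 + (18−13.63)²/13.63 = 3.4680
df = 4
p-value (upper-tail) = 0.48276
At α=0.1: p ≥ α → fail to reject H₀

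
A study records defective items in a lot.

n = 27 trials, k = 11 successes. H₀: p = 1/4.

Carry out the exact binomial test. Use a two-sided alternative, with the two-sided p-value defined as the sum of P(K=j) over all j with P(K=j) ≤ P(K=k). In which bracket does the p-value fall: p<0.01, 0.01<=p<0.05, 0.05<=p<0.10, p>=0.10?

Exact binomial: n=27, k=11, p₀=1/4=0.2500
P(X=j) = C(n,j)·p₀^j·(1−p₀)^(n−j); p = Σ P(X=j) over j with P(X=j) ≤ P(X=11)
p-value (two-sided) = 0.07352
→ bracket: 0.05<=p<0.10

p-value bracket: 0.05<=p<0.10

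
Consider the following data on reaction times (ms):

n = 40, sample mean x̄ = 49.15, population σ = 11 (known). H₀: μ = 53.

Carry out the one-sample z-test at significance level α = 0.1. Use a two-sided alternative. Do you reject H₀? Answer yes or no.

SE = σ/√n = 11/√40 = 1.7393
z = (x̄−μ₀)/SE = (49.15−53)/1.7393 = -2.2136
p-value (two-sided) = 0.02686
At α=0.1: p < α → reject H₀

reject H₀: yes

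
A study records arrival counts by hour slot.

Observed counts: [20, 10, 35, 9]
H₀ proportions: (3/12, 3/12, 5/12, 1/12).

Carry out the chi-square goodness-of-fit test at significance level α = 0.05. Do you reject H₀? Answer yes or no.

n = 74; E_i = n·p_i = [18.50, 18.50, 30.83, 6.17]
χ² = (20−18.50)²/18.50 + (10−18.50)²/18.50 + (35−30.83)²/30.83 + (9−6.17)²/6.17 = 5.8919
df = 3
p-value (upper-tail) = 0.11699
At α=0.05: p ≥ α → fail to reject H₀

reject H₀: no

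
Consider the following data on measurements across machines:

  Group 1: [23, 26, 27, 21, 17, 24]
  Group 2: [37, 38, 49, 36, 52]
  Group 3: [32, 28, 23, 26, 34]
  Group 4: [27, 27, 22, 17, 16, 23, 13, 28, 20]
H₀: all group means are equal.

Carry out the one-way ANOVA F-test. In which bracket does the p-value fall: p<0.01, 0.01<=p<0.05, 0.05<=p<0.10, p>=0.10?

p-value bracket: p<0.01

Group means [23.00, 42.40, 28.60, 21.44], grand mean 27.440
SSB = Σnᵢ(x̄ᵢ−x̄)² = 1567.538; SSW = ΣΣ(x−x̄ᵢ)² = 600.622
MSB = 1567.538/3 = 522.5126; MSW = 600.622/21 = 28.6011
F = MSB/MSW = 18.2690
df = (3, 21)
p-value (upper-tail) = 0.00000
→ bracket: p<0.01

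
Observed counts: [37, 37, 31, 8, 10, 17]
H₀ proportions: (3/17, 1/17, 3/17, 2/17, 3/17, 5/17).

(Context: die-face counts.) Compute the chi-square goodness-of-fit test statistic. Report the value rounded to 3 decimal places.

n = 140; E_i = n·p_i = [24.71, 8.24, 24.71, 16.47, 24.71, 41.18]
χ² = (37−24.71)²/24.71 + (37−8.24)²/8.24 + (31−24.71)²/24.71 + (8−16.47)²/16.47 + (10−24.71)²/24.71 + (17−41.18)²/41.18 = 135.4971
df = 5

test statistic = 135.497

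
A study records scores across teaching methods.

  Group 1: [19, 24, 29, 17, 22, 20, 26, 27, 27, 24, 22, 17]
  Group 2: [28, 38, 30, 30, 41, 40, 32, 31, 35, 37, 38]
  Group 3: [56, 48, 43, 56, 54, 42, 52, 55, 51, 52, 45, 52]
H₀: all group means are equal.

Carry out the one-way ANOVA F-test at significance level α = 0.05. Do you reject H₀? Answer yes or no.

Group means [22.83, 34.55, 50.50], grand mean 36.000
SSB = Σnᵢ(x̄ᵢ−x̄)² = 4626.606; SSW = ΣΣ(x−x̄ᵢ)² = 647.394
MSB = 4626.606/2 = 2313.3030; MSW = 647.394/32 = 20.2311
F = MSB/MSW = 114.3441
df = (2, 32)
p-value (upper-tail) = 0.00000
At α=0.05: p < α → reject H₀

reject H₀: yes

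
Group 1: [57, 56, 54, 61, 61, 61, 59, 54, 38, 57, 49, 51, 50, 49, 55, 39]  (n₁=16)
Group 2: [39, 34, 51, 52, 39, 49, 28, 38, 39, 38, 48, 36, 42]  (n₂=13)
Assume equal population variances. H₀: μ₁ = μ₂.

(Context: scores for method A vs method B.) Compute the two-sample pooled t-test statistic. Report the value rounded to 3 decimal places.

test statistic = 4.619

x̄₁=53.188, s₁=7.026, n₁=16
x̄₂=41.000, s₂=7.118, n₂=13
s_p² = [15·7.026² + 12·7.118²]/27 = 49.9421
SE = √(s_p²·(1/16+1/13)) = 2.6388
t = (53.188−41.000)/2.6388 = 4.6186
df = 27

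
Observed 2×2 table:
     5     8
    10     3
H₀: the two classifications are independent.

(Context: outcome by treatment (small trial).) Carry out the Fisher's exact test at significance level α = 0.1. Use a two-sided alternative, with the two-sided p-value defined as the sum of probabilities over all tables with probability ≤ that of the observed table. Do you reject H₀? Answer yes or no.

Margins: r₁=13, r₂=13, c₁=15, c₂=11, n=26
p_obs = C(13,5)·C(13,10)/C(26,15); sum pmf over tables with pmf ≤ p_obs
p-value (two-sided) = 0.11070
At α=0.1: p ≥ α → fail to reject H₀

reject H₀: no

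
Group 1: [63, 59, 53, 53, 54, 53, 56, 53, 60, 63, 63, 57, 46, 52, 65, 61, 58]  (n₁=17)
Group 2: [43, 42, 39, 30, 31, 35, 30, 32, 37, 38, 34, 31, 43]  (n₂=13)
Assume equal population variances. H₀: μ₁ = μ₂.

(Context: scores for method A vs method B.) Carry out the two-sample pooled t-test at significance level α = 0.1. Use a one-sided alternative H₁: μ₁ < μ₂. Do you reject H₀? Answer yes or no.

x̄₁=57.000, s₁=5.136, n₁=17
x̄₂=35.769, s₂=4.919, n₂=13
s_p² = [16·5.136² + 12·4.919²]/28 = 25.4396
SE = √(s_p²·(1/17+1/13)) = 1.8583
t = (57.000−35.769)/1.8583 = 11.4247
df = 28
p-value (one-sided, H₁ less) = 1.00000
At α=0.1: p ≥ α → fail to reject H₀

reject H₀: no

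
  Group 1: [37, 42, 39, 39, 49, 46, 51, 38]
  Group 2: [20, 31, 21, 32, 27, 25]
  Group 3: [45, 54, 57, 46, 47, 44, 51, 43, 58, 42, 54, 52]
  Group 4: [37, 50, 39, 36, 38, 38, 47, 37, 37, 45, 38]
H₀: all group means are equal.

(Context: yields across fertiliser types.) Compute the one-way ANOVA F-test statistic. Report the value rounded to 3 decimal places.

Group means [42.62, 26.00, 49.42, 40.18], grand mean 41.405
SSB = Σnᵢ(x̄ᵢ−x̄)² = 2222.491; SSW = ΣΣ(x−x̄ᵢ)² = 900.428
MSB = 2222.491/3 = 740.8303; MSW = 900.428/33 = 27.2857
F = MSB/MSW = 27.1509
df = (3, 33)

test statistic = 27.151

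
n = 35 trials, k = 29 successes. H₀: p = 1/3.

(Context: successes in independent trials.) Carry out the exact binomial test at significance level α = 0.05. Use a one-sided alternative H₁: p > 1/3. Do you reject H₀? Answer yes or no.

reject H₀: yes

Exact binomial: n=35, k=29, p₀=1/3=0.3333
P(X≥29) from Σ C(n,i)·p₀^i·(1−p₀)^(n−i)
p-value (one-sided, H₁ greater) = 0.00000
At α=0.05: p < α → reject H₀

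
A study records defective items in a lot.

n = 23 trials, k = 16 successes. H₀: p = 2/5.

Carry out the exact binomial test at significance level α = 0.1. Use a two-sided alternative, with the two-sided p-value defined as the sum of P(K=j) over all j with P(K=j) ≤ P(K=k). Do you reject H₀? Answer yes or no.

Exact binomial: n=23, k=16, p₀=2/5=0.4000
P(X=j) = C(n,j)·p₀^j·(1−p₀)^(n−j); p = Σ P(X=j) over j with P(X=j) ≤ P(X=16)
p-value (two-sided) = 0.00499
At α=0.1: p < α → reject H₀

reject H₀: yes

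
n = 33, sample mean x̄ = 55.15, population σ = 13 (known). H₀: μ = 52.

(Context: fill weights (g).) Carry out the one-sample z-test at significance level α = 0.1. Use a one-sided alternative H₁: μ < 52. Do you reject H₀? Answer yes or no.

SE = σ/√n = 13/√33 = 2.2630
z = (x̄−μ₀)/SE = (55.15−52)/2.2630 = 1.3920
p-value (one-sided, H₁ less) = 0.91803
At α=0.1: p ≥ α → fail to reject H₀

reject H₀: no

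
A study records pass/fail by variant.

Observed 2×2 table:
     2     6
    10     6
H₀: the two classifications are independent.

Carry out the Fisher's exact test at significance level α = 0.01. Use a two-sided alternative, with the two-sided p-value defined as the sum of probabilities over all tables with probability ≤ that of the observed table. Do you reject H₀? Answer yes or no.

reject H₀: no

Margins: r₁=8, r₂=16, c₁=12, c₂=12, n=24
p_obs = C(8,2)·C(16,10)/C(24,12); sum pmf over tables with pmf ≤ p_obs
p-value (two-sided) = 0.19303
At α=0.01: p ≥ α → fail to reject H₀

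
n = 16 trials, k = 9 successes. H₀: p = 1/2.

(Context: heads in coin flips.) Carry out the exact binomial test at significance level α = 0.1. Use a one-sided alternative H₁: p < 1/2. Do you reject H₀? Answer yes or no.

reject H₀: no

Exact binomial: n=16, k=9, p₀=1/2=0.5000
P(X≤9) from Σ C(n,i)·p₀^i·(1−p₀)^(n−i)
p-value (one-sided, H₁ less) = 0.77275
At α=0.1: p ≥ α → fail to reject H₀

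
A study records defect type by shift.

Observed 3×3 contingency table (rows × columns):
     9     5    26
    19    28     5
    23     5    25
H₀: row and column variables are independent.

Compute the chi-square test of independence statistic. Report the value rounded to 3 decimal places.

test statistic = 46.126

Row totals [40, 52, 53], col totals [51, 38, 56], n=145
χ² = (9−14.07)²/14.07 + (5−10.48)²/10.48 + (26−15.45)²/15.45 + (19−18.29)²/18.29 + (28−13.63)²/13.63 + (5−20.08)²/20.08 + (23−18.64)²/18.64 + (5−13.89)²/13.89 + (25−20.47)²/20.47 = 46.1260
df = 4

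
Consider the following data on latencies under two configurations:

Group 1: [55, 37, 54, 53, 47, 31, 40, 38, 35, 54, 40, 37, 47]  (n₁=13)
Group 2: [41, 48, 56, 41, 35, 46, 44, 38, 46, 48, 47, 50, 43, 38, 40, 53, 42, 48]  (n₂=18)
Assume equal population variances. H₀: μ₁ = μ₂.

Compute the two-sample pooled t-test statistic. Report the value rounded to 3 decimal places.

x̄₁=43.692, s₁=8.341, n₁=13
x̄₂=44.667, s₂=5.477, n₂=18
s_p² = [12·8.341² + 17·5.477²]/29 = 46.3714
SE = √(s_p²·(1/13+1/18)) = 2.4786
t = (43.692−44.667)/2.4786 = -0.3931
df = 29

test statistic = -0.393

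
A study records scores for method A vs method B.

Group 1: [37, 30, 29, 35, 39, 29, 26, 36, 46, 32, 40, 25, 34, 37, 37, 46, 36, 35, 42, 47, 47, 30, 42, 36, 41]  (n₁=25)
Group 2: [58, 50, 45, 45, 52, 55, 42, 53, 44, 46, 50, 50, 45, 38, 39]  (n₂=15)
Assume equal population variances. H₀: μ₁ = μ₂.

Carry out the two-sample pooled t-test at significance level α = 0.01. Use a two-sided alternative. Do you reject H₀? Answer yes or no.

x̄₁=36.560, s₁=6.364, n₁=25
x̄₂=47.467, s₂=5.743, n₂=15
s_p² = [24·6.364² + 14·5.743²]/38 = 37.7340
SE = √(s_p²·(1/25+1/15)) = 2.0062
t = (36.560−47.467)/2.0062 = -5.4364
df = 38
p-value (two-sided) = 0.00000
At α=0.01: p < α → reject H₀

reject H₀: yes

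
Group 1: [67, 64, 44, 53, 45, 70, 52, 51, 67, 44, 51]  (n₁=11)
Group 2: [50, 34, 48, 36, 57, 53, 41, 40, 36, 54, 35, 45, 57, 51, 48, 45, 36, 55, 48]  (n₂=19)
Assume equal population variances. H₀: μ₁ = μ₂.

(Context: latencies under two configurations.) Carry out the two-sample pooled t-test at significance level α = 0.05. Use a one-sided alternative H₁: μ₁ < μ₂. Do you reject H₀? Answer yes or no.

reject H₀: no

x̄₁=55.273, s₁=9.900, n₁=11
x̄₂=45.737, s₂=7.873, n₂=19
s_p² = [10·9.900² + 18·7.873²]/28 = 74.8524
SE = √(s_p²·(1/11+1/19)) = 3.2779
t = (55.273−45.737)/3.2779 = 2.9092
df = 28
p-value (one-sided, H₁ less) = 0.99649
At α=0.05: p ≥ α → fail to reject H₀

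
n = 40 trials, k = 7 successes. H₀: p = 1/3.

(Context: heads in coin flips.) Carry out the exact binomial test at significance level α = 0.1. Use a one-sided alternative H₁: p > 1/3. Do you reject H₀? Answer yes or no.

reject H₀: no

Exact binomial: n=40, k=7, p₀=1/3=0.3333
P(X≥7) from Σ C(n,i)·p₀^i·(1−p₀)^(n−i)
p-value (one-sided, H₁ greater) = 0.99207
At α=0.1: p ≥ α → fail to reject H₀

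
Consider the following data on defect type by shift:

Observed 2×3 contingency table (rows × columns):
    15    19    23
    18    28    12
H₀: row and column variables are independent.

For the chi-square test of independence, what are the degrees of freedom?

degrees of freedom = 2

df = (r−1)(c−1) = (2−1)·(3−1) = 2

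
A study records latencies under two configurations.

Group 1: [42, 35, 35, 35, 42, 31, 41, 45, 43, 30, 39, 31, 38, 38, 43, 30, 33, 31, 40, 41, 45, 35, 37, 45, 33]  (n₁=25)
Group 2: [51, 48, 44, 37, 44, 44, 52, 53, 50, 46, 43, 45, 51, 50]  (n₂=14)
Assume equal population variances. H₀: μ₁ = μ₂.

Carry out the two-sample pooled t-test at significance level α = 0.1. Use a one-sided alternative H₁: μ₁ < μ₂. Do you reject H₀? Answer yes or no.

x̄₁=37.520, s₁=5.034, n₁=25
x̄₂=47.000, s₂=4.472, n₂=14
s_p² = [24·5.034² + 13·4.472²]/37 = 23.4659
SE = √(s_p²·(1/25+1/14)) = 1.6170
t = (37.520−47.000)/1.6170 = -5.8626
df = 37
p-value (one-sided, H₁ less) = 0.00000
At α=0.1: p < α → reject H₀

reject H₀: yes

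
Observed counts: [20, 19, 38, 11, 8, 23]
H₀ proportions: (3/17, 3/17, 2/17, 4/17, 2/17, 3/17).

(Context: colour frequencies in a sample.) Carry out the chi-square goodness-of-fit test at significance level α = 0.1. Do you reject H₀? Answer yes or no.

reject H₀: yes

n = 119; E_i = n·p_i = [21.00, 21.00, 14.00, 28.00, 14.00, 21.00]
χ² = (20−21.00)²/21.00 + (19−21.00)²/21.00 + (38−14.00)²/14.00 + (11−28.00)²/28.00 + (8−14.00)²/14.00 + (23−21.00)²/21.00 = 54.4643
df = 5
p-value (upper-tail) = 0.00000
At α=0.1: p < α → reject H₀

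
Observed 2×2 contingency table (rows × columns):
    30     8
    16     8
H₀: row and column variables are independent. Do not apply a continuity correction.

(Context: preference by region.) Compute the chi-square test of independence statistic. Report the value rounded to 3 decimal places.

test statistic = 1.159

Row totals [38, 24], col totals [46, 16], n=62
χ² = (30−28.19)²/28.19 + (8−9.81)²/9.81 + (16−17.81)²/17.81 + (8−6.19)²/6.19 = 1.1587
df = 1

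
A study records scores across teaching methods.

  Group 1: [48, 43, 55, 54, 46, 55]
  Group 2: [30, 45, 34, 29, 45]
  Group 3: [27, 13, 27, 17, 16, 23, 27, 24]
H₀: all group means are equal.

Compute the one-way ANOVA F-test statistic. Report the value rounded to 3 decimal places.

Group means [50.17, 36.60, 21.75], grand mean 34.632
SSB = Σnᵢ(x̄ᵢ−x̄)² = 2794.888; SSW = ΣΣ(x−x̄ᵢ)² = 605.533
MSB = 2794.888/2 = 1397.4439; MSW = 605.533/16 = 37.8458
F = MSB/MSW = 36.9246
df = (2, 16)

test statistic = 36.925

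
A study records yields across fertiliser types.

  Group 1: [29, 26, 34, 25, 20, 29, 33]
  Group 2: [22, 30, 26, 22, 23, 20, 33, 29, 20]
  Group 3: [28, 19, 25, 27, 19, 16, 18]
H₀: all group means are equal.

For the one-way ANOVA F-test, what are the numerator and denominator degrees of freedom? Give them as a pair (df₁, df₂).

k = 3 groups, N = 23 total
df = (k−1, N−k) = (3−1, 23−3) = (2, 20)

degrees of freedom = [2, 20]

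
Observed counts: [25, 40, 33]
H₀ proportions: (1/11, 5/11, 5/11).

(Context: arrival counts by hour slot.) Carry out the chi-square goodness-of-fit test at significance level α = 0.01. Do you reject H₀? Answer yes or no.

n = 98; E_i = n·p_i = [8.91, 44.55, 44.55]
χ² = (25−8.91)²/8.91 + (40−44.55)²/44.55 + (33−44.55)²/44.55 = 32.5184
df = 2
p-value (upper-tail) = 0.00000
At α=0.01: p < α → reject H₀

reject H₀: yes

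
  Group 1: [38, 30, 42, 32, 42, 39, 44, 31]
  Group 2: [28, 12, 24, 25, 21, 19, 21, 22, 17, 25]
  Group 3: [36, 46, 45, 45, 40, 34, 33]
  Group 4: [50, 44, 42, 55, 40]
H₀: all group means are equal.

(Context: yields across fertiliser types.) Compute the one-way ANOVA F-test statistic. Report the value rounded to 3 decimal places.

test statistic = 30.961

Group means [37.25, 21.40, 39.86, 46.20], grand mean 34.067
SSB = Σnᵢ(x̄ᵢ−x̄)² = 2656.310; SSW = ΣΣ(x−x̄ᵢ)² = 743.557
MSB = 2656.310/3 = 885.4365; MSW = 743.557/26 = 28.5984
F = MSB/MSW = 30.9611
df = (3, 26)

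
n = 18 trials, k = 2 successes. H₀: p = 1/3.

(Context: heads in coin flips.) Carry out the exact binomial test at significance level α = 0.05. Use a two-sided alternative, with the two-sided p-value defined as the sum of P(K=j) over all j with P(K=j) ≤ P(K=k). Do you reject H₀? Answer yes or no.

Exact binomial: n=18, k=2, p₀=1/3=0.3333
P(X=j) = C(n,j)·p₀^j·(1−p₀)^(n−j); p = Σ P(X=j) over j with P(X=j) ≤ P(X=2)
p-value (two-sided) = 0.04708
At α=0.05: p < α → reject H₀

reject H₀: yes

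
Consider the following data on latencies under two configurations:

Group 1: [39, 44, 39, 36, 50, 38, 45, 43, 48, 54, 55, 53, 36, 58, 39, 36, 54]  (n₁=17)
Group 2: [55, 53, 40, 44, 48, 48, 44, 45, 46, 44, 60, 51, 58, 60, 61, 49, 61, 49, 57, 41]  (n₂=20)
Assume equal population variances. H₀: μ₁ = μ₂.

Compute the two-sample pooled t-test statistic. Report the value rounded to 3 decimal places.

x̄₁=45.118, s₁=7.639, n₁=17
x̄₂=50.700, s₂=6.959, n₂=20
s_p² = [16·7.639² + 19·6.959²]/35 = 52.9704
SE = √(s_p²·(1/17+1/20)) = 2.4009
t = (45.118−50.700)/2.4009 = -2.3251
df = 35

test statistic = -2.325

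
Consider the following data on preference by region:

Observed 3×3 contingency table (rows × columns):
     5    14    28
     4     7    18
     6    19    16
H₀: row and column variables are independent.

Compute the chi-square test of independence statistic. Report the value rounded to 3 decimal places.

Row totals [47, 29, 41], col totals [15, 40, 62], n=117
χ² = (5−6.03)²/6.03 + (14−16.07)²/16.07 + (28−24.91)²/24.91 + (4−3.72)²/3.72 + (7−9.91)²/9.91 + (18−15.37)²/15.37 + (6−5.26)²/5.26 + (19−14.02)²/14.02 + (16−21.73)²/21.73 = 5.5402
df = 4

test statistic = 5.540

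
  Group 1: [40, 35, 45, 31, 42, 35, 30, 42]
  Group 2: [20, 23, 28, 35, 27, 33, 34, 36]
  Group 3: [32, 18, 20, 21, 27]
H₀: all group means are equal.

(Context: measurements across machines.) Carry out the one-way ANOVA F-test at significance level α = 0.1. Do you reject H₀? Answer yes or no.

Group means [37.50, 29.50, 23.60], grand mean 31.143
SSB = Σnᵢ(x̄ᵢ−x̄)² = 629.371; SSW = ΣΣ(x−x̄ᵢ)² = 593.200
MSB = 629.371/2 = 314.6857; MSW = 593.200/18 = 32.9556
F = MSB/MSW = 9.5488
df = (2, 18)
p-value (upper-tail) = 0.00149
At α=0.1: p < α → reject H₀

reject H₀: yes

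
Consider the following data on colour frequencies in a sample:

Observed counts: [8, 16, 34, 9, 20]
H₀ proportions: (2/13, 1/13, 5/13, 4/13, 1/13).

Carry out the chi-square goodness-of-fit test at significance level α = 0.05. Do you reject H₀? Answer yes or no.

n = 87; E_i = n·p_i = [13.38, 6.69, 33.46, 26.77, 6.69]
χ² = (8−13.38)²/13.38 + (16−6.69)²/6.69 + (34−33.46)²/33.46 + (9−26.77)²/26.77 + (20−6.69)²/6.69 = 53.3776
df = 4
p-value (upper-tail) = 0.00000
At α=0.05: p < α → reject H₀

reject H₀: yes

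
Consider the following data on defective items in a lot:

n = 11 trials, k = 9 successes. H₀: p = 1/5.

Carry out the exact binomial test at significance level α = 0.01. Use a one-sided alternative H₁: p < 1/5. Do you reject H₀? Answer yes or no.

reject H₀: no

Exact binomial: n=11, k=9, p₀=1/5=0.2000
P(X≤9) from Σ C(n,i)·p₀^i·(1−p₀)^(n−i)
p-value (one-sided, H₁ less) = 1.00000
At α=0.01: p ≥ α → fail to reject H₀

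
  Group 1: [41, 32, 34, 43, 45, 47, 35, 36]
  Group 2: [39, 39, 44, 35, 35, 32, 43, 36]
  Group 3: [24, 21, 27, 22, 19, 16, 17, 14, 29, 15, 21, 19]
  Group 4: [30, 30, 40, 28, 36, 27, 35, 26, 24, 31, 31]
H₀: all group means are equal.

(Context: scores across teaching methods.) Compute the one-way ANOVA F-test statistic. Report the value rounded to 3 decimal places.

test statistic = 33.069

Group means [39.12, 37.88, 20.33, 30.73], grand mean 30.718
SSB = Σnᵢ(x̄ᵢ−x̄)² = 2269.299; SSW = ΣΣ(x−x̄ᵢ)² = 800.598
MSB = 2269.299/3 = 756.4330; MSW = 800.598/35 = 22.8742
F = MSB/MSW = 33.0692
df = (3, 35)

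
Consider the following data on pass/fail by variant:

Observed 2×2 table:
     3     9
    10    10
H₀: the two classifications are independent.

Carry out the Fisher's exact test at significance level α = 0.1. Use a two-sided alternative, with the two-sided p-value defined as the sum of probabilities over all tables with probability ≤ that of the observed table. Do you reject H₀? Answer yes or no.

reject H₀: no

Margins: r₁=12, r₂=20, c₁=13, c₂=19, n=32
p_obs = C(12,3)·C(20,10)/C(32,13); sum pmf over tables with pmf ≤ p_obs
p-value (two-sided) = 0.26725
At α=0.1: p ≥ α → fail to reject H₀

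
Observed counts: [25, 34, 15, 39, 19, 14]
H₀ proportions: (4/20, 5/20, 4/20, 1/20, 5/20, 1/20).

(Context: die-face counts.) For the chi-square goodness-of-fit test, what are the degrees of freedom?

df = k − 1 = 6 − 1 = 5

degrees of freedom = 5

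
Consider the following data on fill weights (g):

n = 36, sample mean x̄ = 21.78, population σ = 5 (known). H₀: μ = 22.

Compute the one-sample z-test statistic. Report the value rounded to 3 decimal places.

SE = σ/√n = 5/√36 = 0.8333
z = (x̄−μ₀)/SE = (21.78−22)/0.8333 = -0.2640

test statistic = -0.264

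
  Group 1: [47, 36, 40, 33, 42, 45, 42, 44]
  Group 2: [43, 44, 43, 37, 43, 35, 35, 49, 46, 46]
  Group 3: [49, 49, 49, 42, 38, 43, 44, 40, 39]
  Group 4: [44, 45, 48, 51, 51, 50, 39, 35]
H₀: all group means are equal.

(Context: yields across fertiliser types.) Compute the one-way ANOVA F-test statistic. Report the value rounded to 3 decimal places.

test statistic = 1.158

Group means [41.12, 42.10, 43.67, 45.38], grand mean 43.029
SSB = Σnᵢ(x̄ᵢ−x̄)² = 85.321; SSW = ΣΣ(x−x̄ᵢ)² = 761.650
MSB = 85.321/3 = 28.4405; MSW = 761.650/31 = 24.5694
F = MSB/MSW = 1.1576
df = (3, 31)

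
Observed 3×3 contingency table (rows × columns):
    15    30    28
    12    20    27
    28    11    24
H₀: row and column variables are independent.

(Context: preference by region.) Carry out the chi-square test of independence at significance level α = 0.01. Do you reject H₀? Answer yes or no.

reject H₀: yes

Row totals [73, 59, 63], col totals [55, 61, 79], n=195
χ² = (15−20.59)²/20.59 + (30−22.84)²/22.84 + (28−29.57)²/29.57 + (12−16.64)²/16.64 + (20−18.46)²/18.46 + (27−23.90)²/23.90 + (28−17.77)²/17.77 + (11−19.71)²/19.71 + (24−25.52)²/25.52 = 15.5024
df = 4
p-value (upper-tail) = 0.00376
At α=0.01: p < α → reject H₀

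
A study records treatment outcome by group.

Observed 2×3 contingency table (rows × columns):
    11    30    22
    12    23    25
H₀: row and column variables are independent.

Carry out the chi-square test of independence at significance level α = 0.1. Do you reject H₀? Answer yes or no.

reject H₀: no

Row totals [63, 60], col totals [23, 53, 47], n=123
χ² = (11−11.78)²/11.78 + (30−27.15)²/27.15 + (22−24.07)²/24.07 + (12−11.22)²/11.22 + (23−25.85)²/25.85 + (25−22.93)²/22.93 = 1.0870
df = 2
p-value (upper-tail) = 0.58072
At α=0.1: p ≥ α → fail to reject H₀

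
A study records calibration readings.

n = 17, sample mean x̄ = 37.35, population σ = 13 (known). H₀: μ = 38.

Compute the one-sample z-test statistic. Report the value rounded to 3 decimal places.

SE = σ/√n = 13/√17 = 3.1530
z = (x̄−μ₀)/SE = (37.35−38)/3.1530 = -0.2062

test statistic = -0.206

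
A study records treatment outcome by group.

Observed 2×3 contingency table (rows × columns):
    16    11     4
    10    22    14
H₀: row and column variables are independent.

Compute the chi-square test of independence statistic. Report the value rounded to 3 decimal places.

test statistic = 7.988

Row totals [31, 46], col totals [26, 33, 18], n=77
χ² = (16−10.47)²/10.47 + (11−13.29)²/13.29 + (4−7.25)²/7.25 + (10−15.53)²/15.53 + (22−19.71)²/19.71 + (14−10.75)²/10.75 = 7.9879
df = 2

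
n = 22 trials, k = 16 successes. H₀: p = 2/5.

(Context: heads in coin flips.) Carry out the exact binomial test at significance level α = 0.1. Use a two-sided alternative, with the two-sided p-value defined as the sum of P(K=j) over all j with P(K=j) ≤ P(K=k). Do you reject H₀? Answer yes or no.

reject H₀: yes

Exact binomial: n=22, k=16, p₀=2/5=0.4000
P(X=j) = C(n,j)·p₀^j·(1−p₀)^(n−j); p = Σ P(X=j) over j with P(X=j) ≤ P(X=16)
p-value (two-sided) = 0.00348
At α=0.1: p < α → reject H₀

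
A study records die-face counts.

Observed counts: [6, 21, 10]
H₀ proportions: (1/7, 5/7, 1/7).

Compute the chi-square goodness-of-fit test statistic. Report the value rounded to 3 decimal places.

n = 37; E_i = n·p_i = [5.29, 26.43, 5.29]
χ² = (6−5.29)²/5.29 + (21−26.43)²/26.43 + (10−5.29)²/5.29 = 5.4162
df = 2

test statistic = 5.416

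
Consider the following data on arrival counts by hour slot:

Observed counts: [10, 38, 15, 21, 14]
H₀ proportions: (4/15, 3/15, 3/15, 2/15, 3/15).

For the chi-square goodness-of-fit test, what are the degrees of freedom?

df = k − 1 = 5 − 1 = 4

degrees of freedom = 4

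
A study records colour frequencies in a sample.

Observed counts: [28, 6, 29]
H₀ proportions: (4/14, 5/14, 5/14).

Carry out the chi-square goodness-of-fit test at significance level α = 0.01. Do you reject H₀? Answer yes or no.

reject H₀: yes

n = 63; E_i = n·p_i = [18.00, 22.50, 22.50]
χ² = (28−18.00)²/18.00 + (6−22.50)²/22.50 + (29−22.50)²/22.50 = 19.5333
df = 2
p-value (upper-tail) = 0.00006
At α=0.01: p < α → reject H₀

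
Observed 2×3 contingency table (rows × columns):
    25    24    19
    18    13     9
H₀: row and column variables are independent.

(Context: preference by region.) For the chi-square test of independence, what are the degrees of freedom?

df = (r−1)(c−1) = (2−1)·(3−1) = 2

degrees of freedom = 2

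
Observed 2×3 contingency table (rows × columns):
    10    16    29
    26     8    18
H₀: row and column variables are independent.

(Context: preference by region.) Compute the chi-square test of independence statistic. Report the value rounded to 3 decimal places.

test statistic = 12.278

Row totals [55, 52], col totals [36, 24, 47], n=107
χ² = (10−18.50)²/18.50 + (16−12.34)²/12.34 + (29−24.16)²/24.16 + (26−17.50)²/17.50 + (8−11.66)²/11.66 + (18−22.84)²/22.84 = 12.2778
df = 2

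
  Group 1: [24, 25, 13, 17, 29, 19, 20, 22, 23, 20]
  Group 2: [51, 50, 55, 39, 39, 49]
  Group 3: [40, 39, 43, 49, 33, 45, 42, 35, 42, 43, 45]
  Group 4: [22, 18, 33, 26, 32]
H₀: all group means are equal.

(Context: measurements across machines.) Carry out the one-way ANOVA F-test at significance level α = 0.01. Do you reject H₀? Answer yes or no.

Group means [21.20, 47.17, 41.45, 26.20], grand mean 33.812
SSB = Σnᵢ(x̄ᵢ−x̄)² = 3592.914; SSW = ΣΣ(x−x̄ᵢ)² = 773.961
MSB = 3592.914/3 = 1197.6381; MSW = 773.961/28 = 27.6415
F = MSB/MSW = 43.3276
df = (3, 28)
p-value (upper-tail) = 0.00000
At α=0.01: p < α → reject H₀

reject H₀: yes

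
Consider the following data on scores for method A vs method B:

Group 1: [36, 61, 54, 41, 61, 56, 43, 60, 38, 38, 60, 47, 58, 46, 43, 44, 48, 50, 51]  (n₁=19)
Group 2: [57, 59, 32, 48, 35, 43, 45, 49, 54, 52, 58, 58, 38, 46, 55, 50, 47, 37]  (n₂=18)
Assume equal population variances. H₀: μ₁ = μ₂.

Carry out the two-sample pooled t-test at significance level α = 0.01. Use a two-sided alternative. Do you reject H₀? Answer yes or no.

reject H₀: no

x̄₁=49.211, s₁=8.417, n₁=19
x̄₂=47.944, s₂=8.377, n₂=18
s_p² = [18·8.417² + 17·8.377²]/35 = 70.5172
SE = √(s_p²·(1/19+1/18)) = 2.7621
t = (49.211−47.944)/2.7621 = 0.4584
df = 35
p-value (two-sided) = 0.64951
At α=0.01: p ≥ α → fail to reject H₀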